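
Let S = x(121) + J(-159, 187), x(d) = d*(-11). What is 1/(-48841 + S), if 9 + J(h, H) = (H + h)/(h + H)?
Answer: -1/50180 ≈ -1.9928e-5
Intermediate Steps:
J(h, H) = -8 (J(h, H) = -9 + (H + h)/(h + H) = -9 + (H + h)/(H + h) = -9 + 1 = -8)
x(d) = -11*d
S = -1339 (S = -11*121 - 8 = -1331 - 8 = -1339)
1/(-48841 + S) = 1/(-48841 - 1339) = 1/(-50180) = -1/50180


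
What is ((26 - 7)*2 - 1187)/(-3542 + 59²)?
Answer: 1149/61 ≈ 18.836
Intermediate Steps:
((26 - 7)*2 - 1187)/(-3542 + 59²) = (19*2 - 1187)/(-3542 + 3481) = (38 - 1187)/(-61) = -1149*(-1/61) = 1149/61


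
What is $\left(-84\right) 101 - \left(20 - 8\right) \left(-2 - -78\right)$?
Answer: $-9396$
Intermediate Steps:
$\left(-84\right) 101 - \left(20 - 8\right) \left(-2 - -78\right) = -8484 - 12 \left(-2 + 78\right) = -8484 - 12 \cdot 76 = -8484 - 912 = -9396$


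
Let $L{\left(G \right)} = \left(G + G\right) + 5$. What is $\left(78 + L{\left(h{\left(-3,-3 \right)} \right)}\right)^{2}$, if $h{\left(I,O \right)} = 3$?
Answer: $7921$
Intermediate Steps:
$L{\left(G \right)} = 5 + 2 G$ ($L{\left(G \right)} = 2 G + 5 = 5 + 2 G$)
$\left(78 + L{\left(h{\left(-3,-3 \right)} \right)}\right)^{2} = \left(78 + \left(5 + 2 \cdot 3\right)\right)^{2} = \left(78 + \left(5 + 6\right)\right)^{2} = \left(78 + 11\right)^{2} = 89^{2} = 7921$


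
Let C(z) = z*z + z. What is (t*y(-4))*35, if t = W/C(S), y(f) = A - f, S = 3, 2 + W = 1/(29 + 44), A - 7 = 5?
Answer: -20300/219 ≈ -92.694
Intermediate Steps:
A = 12 (A = 7 + 5 = 12)
W = -145/73 (W = -2 + 1/(29 + 44) = -2 + 1/73 = -145/73 ≈ -1.9863)
y(f) = 12 - f
C(z) = z + z² (C(z) = z² + z = z + z²)
t = -145/876 (t = -145*1/(3*(1 + 3))/73 = -145/(73*(3*4)) = -145/73/12 = -145/73*1/12 = -145/876 ≈ -0.16553)
(t*y(-4))*35 = -145*(12 - 1*(-4))/876*35 = -145*(12 + 4)/876*35 = -145/876*16*35 = -580/219*35 = -20300/219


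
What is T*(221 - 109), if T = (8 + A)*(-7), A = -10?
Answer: 1568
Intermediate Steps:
T = 14 (T = (8 - 10)*(-7) = -2*(-7) = 14)
T*(221 - 109) = 14*(221 - 109) = 14*112 = 1568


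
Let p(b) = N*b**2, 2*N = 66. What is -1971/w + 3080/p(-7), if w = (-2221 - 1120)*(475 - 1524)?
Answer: 140146969/73598889 ≈ 1.9042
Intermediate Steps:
N = 33 (N = (1/2)*66 = 33)
w = 3504709 (w = -3341*(-1049) = 3504709)
p(b) = 33*b**2
-1971/w + 3080/p(-7) = -1971/3504709 + 3080/((33*(-7)**2)) = -1971*1/3504709 + 3080/((33*49)) = -1971/3504709 + 3080/1617 = -1971/3504709 + 3080*(1/1617) = -1971/3504709 + 40/21 = 140146969/73598889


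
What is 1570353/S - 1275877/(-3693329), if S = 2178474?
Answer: 2859765048945/2681940399982 ≈ 1.0663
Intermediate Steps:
1570353/S - 1275877/(-3693329) = 1570353/2178474 - 1275877/(-3693329) = 1570353*(1/2178474) - 1275877*(-1/3693329) = 523451/726158 + 1275877/3693329 = 2859765048945/2681940399982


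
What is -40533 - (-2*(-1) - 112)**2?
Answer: -52633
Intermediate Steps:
-40533 - (-2*(-1) - 112)**2 = -40533 - (2 - 112)**2 = -40533 - 1*(-110)**2 = -40533 - 1*12100 = -40533 - 12100 = -52633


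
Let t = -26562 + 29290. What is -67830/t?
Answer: -33915/1364 ≈ -24.864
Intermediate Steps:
t = 2728
-67830/t = -67830/2728 = -67830*1/2728 = -33915/1364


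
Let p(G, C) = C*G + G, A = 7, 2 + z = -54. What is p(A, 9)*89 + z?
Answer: 6174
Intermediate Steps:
z = -56 (z = -2 - 54 = -56)
p(G, C) = G + C*G
p(A, 9)*89 + z = (7*(1 + 9))*89 - 56 = (7*10)*89 - 56 = 70*89 - 56 = 6230 - 56 = 6174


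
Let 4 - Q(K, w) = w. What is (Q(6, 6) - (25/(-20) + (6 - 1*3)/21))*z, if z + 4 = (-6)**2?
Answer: -200/7 ≈ -28.571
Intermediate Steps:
Q(K, w) = 4 - w
z = 32 (z = -4 + (-6)**2 = -4 + 36 = 32)
(Q(6, 6) - (25/(-20) + (6 - 1*3)/21))*z = ((4 - 1*6) - (25/(-20) + (6 - 1*3)/21))*32 = ((4 - 6) - (25*(-1/20) + (6 - 3)*(1/21)))*32 = (-2 - (-5/4 + 3*(1/21)))*32 = (-2 - (-5/4 + 1/7))*32 = (-2 - 1*(-31/28))*32 = (-2 + 31/28)*32 = -25/28*32 = -200/7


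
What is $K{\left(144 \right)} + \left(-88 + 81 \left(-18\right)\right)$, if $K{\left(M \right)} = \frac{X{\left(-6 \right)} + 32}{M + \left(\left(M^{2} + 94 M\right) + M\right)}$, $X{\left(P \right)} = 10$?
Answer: $- \frac{8904953}{5760} \approx -1546.0$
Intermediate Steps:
$K{\left(M \right)} = \frac{42}{M^{2} + 96 M}$ ($K{\left(M \right)} = \frac{10 + 32}{M + \left(\left(M^{2} + 94 M\right) + M\right)} = \frac{42}{M + \left(M^{2} + 95 M\right)} = \frac{42}{M^{2} + 96 M}$)
$K{\left(144 \right)} + \left(-88 + 81 \left(-18\right)\right) = \frac{42}{144 \left(96 + 144\right)} + \left(-88 + 81 \left(-18\right)\right) = 42 \cdot \frac{1}{144} \cdot \frac{1}{240} - 1546 = \frac{7}{5760} - 1546 = - \frac{8904953}{5760}$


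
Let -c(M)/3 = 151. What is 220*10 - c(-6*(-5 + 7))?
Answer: 2653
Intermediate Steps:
c(M) = -453 (c(M) = -3*151 = -453)
220*10 - c(-6*(-5 + 7)) = 220*10 - 1*(-453) = 2200 + 453 = 2653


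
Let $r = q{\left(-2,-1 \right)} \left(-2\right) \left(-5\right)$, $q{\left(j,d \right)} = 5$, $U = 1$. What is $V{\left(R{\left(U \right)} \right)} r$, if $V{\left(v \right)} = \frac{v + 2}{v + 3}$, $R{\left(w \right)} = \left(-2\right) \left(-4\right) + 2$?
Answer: $\frac{600}{13} \approx 46.154$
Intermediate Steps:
$r = 50$ ($r = 5 \left(-2\right) \left(-5\right) = \left(-10\right) \left(-5\right) = 50$)
$R{\left(w \right)} = 10$ ($R{\left(w \right)} = 8 + 2 = 10$)
$V{\left(v \right)} = \frac{2 + v}{3 + v}$
$V{\left(R{\left(U \right)} \right)} r = \frac{2 + 10}{3 + 10} \cdot 50 = \frac{1}{13} \cdot 12 \cdot 50 = \frac{12}{13} \cdot 50 = \frac{600}{13}$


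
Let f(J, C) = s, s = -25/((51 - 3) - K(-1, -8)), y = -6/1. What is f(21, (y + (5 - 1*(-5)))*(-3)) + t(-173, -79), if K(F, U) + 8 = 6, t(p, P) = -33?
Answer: -67/2 ≈ -33.500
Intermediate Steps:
y = -6 (y = -6*1 = -6)
K(F, U) = -2 (K(F, U) = -8 + 6 = -2)
s = -1/2 (s = -25/((51 - 3) - 1*(-2)) = -25/(48 + 2) = -25/50 = -25*1/50 = -1/2 ≈ -0.50000)
f(J, C) = -1/2
f(21, (y + (5 - 1*(-5)))*(-3)) + t(-173, -79) = -1/2 - 33 = -67/2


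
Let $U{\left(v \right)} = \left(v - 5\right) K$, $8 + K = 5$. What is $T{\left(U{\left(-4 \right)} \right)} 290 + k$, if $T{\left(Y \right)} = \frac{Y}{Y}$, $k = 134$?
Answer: $424$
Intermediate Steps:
$K = -3$ ($K = -8 + 5 = -3$)
$U{\left(v \right)} = 15 - 3 v$ ($U{\left(v \right)} = \left(v - 5\right) \left(-3\right) = \left(-5 + v\right) \left(-3\right) = 15 - 3 v$)
$T{\left(Y \right)} = 1$
$T{\left(U{\left(-4 \right)} \right)} 290 + k = 1 \cdot 290 + 134 = 290 + 134 = 424$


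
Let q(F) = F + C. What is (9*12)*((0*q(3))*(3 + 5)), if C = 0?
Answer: 0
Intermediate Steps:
q(F) = F (q(F) = F + 0 = F)
(9*12)*((0*q(3))*(3 + 5)) = (9*12)*((0*3)*(3 + 5)) = 108*(0*8) = 108*0 = 0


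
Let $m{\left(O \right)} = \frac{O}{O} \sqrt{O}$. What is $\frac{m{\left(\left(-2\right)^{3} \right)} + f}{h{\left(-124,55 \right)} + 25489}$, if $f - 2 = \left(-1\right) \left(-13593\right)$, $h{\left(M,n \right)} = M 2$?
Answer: $\frac{13595}{25241} + \frac{2 i \sqrt{2}}{25241} \approx 0.53861 + 0.00011206 i$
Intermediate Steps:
$h{\left(M,n \right)} = 2 M$
$m{\left(O \right)} = \sqrt{O}$ ($m{\left(O \right)} = 1 \sqrt{O} = \sqrt{O}$)
$f = 13595$ ($f = 2 - -13593 = 2 + 13593 = 13595$)
$\frac{m{\left(\left(-2\right)^{3} \right)} + f}{h{\left(-124,55 \right)} + 25489} = \frac{\sqrt{\left(-2\right)^{3}} + 13595}{2 \left(-124\right) + 25489} = \frac{\sqrt{-8} + 13595}{-248 + 25489} = \frac{2 i \sqrt{2} + 13595}{25241} = \left(13595 + 2 i \sqrt{2}\right) \frac{1}{25241} = \frac{13595}{25241} + \frac{2 i \sqrt{2}}{25241}$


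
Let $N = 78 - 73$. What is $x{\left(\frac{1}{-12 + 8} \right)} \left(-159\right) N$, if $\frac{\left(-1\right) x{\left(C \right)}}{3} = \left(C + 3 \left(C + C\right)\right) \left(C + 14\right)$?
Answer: $- \frac{918225}{16} \approx -57389.0$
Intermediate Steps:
$N = 5$ ($N = 78 - 73 = 5$)
$x{\left(C \right)} = - 21 C \left(14 + C\right)$ ($x{\left(C \right)} = - 3 \left(C + 3 \left(C + C\right)\right) \left(C + 14\right) = - 3 \left(C + 3 \cdot 2 C\right) \left(14 + C\right) = - 3 \left(C + 6 C\right) \left(14 + C\right) = - 3 \cdot 7 C \left(14 + C\right) = - 21 C \left(14 + C\right)$)
$x{\left(\frac{1}{-12 + 8} \right)} \left(-159\right) N = - \frac{21 \left(14 + \frac{1}{-12 + 8}\right)}{-12 + 8} \left(-159\right) 5 = - \frac{21 \left(14 + \frac{1}{-4}\right)}{-4} \left(-159\right) 5 = \left(-21\right) \left(- \frac{1}{4}\right) \left(14 - \frac{1}{4}\right) \left(-159\right) 5 = \left(-21\right) \left(- \frac{1}{4}\right) \frac{55}{4} \left(-159\right) 5 = \frac{1155}{16} \left(-159\right) 5 = \left(- \frac{183645}{16}\right) 5 = - \frac{918225}{16}$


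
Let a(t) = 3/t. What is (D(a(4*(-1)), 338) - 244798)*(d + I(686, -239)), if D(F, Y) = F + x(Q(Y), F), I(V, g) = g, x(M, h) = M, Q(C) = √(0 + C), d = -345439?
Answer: 169243084605/2 - 4493814*√2 ≈ 8.4615e+10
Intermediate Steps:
Q(C) = √C
D(F, Y) = F + √Y
(D(a(4*(-1)), 338) - 244798)*(d + I(686, -239)) = ((3/((4*(-1))) + √338) - 244798)*(-345439 - 239) = ((3/(-4) + 13*√2) - 244798)*(-345678) = ((3*(-¼) + 13*√2) - 244798)*(-345678) = ((-¾ + 13*√2) - 244798)*(-345678) = (-979195/4 + 13*√2)*(-345678) = 169243084605/2 - 4493814*√2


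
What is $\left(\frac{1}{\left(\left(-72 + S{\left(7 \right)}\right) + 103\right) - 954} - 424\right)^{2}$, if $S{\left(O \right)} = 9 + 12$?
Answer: $\frac{146267237601}{813604} \approx 1.7978 \cdot 10^{5}$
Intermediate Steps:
$S{\left(O \right)} = 21$
$\left(\frac{1}{\left(\left(-72 + S{\left(7 \right)}\right) + 103\right) - 954} - 424\right)^{2} = \left(\frac{1}{\left(\left(-72 + 21\right) + 103\right) - 954} - 424\right)^{2} = \left(\frac{1}{\left(-51 + 103\right) - 954} - 424\right)^{2} = \left(\frac{1}{52 - 954} - 424\right)^{2} = \left(\frac{1}{-902} - 424\right)^{2} = \left(- \frac{1}{902} - 424\right)^{2} = \left(- \frac{382449}{902}\right)^{2} = \frac{146267237601}{813604}$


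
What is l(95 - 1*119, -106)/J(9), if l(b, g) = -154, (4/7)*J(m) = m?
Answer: -88/9 ≈ -9.7778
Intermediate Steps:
J(m) = 7*m/4
l(95 - 1*119, -106)/J(9) = -154/((7/4)*9) = -154/63/4 = -154*4/63 = -88/9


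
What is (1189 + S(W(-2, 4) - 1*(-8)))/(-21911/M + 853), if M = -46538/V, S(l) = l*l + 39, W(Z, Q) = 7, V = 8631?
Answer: 67619714/228810755 ≈ 0.29553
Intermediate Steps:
S(l) = 39 + l² (S(l) = l² + 39 = 39 + l²)
M = -46538/8631 ≈ -5.3920
(1189 + S(W(-2, 4) - 1*(-8)))/(-21911/M + 853) = (1189 + (39 + (7 - 1*(-8))²))/(-21911/(-46538/8631) + 853) = (1189 + (39 + (7 + 8)²))/(-21911*(-8631/46538) + 853) = (1189 + (39 + 15²))/(189113841/46538 + 853) = (1189 + (39 + 225))/(228810755/46538) = (1189 + 264)*(46538/228810755) = 1453*(46538/228810755) = 67619714/228810755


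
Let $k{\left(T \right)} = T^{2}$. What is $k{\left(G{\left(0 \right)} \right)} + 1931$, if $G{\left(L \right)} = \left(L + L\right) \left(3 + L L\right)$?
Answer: $1931$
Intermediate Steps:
$G{\left(L \right)} = 2 L \left(3 + L^{2}\right)$
$k{\left(G{\left(0 \right)} \right)} + 1931 = \left(2 \cdot 0 \left(3 + 0^{2}\right)\right)^{2} + 1931 = \left(2 \cdot 0 \left(3 + 0\right)\right)^{2} + 1931 = \left(2 \cdot 0 \cdot 3\right)^{2} + 1931 = 0^{2} + 1931 = 0 + 1931 = 1931$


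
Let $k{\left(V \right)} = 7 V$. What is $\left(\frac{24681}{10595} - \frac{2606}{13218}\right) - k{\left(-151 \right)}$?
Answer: $\frac{74162940679}{70022355} \approx 1059.1$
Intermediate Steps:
$\left(\frac{24681}{10595} - \frac{2606}{13218}\right) - k{\left(-151 \right)} = \left(\frac{24681}{10595} - \frac{2606}{13218}\right) - 7 \left(-151\right) = \left(24681 \cdot \frac{1}{10595} - \frac{1303}{6609}\right) - -1057 = \left(\frac{24681}{10595} - \frac{1303}{6609}\right) + 1057 = \frac{149311444}{70022355} + 1057 = \frac{74162940679}{70022355}$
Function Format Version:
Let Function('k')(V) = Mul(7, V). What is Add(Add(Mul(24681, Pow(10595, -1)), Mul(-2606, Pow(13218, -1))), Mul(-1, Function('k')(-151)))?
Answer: Rational(74162940679, 70022355) ≈ 1059.1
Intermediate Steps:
Add(Add(Mul(24681, Pow(10595, -1)), Mul(-2606, Pow(13218, -1))), Mul(-1, Function('k')(-151))) = Add(Add(Mul(24681, Pow(10595, -1)), Mul(-2606, Pow(13218, -1))), Mul(-1, Mul(7, -151))) = Add(Add(Mul(24681, Rational(1, 10595)), Mul(-2606, Rational(1, 13218))), Mul(-1, -1057)) = Add(Add(Rational(24681, 10595), Rational(-1303, 6609)), 1057) = Add(Rational(149311444, 70022355), 1057) = Rational(74162940679, 70022355)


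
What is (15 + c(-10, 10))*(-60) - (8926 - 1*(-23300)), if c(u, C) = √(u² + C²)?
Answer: -33126 - 600*√2 ≈ -33975.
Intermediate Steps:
c(u, C) = √(C² + u²)
(15 + c(-10, 10))*(-60) - (8926 - 1*(-23300)) = (15 + √(10² + (-10)²))*(-60) - (8926 - 1*(-23300)) = (15 + √(100 + 100))*(-60) - (8926 + 23300) = (15 + √200)*(-60) - 1*32226 = (15 + 10*√2)*(-60) - 32226 = (-900 - 600*√2) - 32226 = -33126 - 600*√2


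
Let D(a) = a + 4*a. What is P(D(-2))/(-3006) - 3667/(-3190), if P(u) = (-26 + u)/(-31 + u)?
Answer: 25101569/21841930 ≈ 1.1492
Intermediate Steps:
D(a) = 5*a
P(u) = (-26 + u)/(-31 + u)
P(D(-2))/(-3006) - 3667/(-3190) = ((-26 + 5*(-2))/(-31 + 5*(-2)))/(-3006) - 3667/(-3190) = ((-26 - 10)/(-31 - 10))*(-1/3006) - 3667*(-1/3190) = (-36/(-41))*(-1/3006) + 3667/3190 = -1/41*(-36)*(-1/3006) + 3667/3190 = (36/41)*(-1/3006) + 3667/3190 = -2/6847 + 3667/3190 = 25101569/21841930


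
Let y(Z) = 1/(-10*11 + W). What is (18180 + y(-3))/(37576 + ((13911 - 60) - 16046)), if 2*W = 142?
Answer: 709019/1379859 ≈ 0.51383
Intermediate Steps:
W = 71 (W = (1/2)*142 = 71)
y(Z) = -1/39 (y(Z) = 1/(-10*11 + 71) = 1/(-110 + 71) = 1/(-39) = -1/39)
(18180 + y(-3))/(37576 + ((13911 - 60) - 16046)) = (18180 - 1/39)/(37576 + ((13911 - 60) - 16046)) = 709019/(39*(37576 + (13851 - 16046))) = 709019/(39*(37576 - 2195)) = (709019/39)/35381 = (709019/39)*(1/35381) = 709019/1379859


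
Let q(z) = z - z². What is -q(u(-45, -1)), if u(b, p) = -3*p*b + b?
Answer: 32580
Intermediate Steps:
u(b, p) = b - 3*b*p (u(b, p) = -3*b*p + b = b - 3*b*p)
-q(u(-45, -1)) = -(-45*(1 - 3*(-1)))*(1 - (-45)*(1 - 3*(-1))) = -(-45*(1 + 3))*(1 - (-45)*(1 + 3)) = -(-45*4)*(1 - (-45)*4) = -(-180)*(1 - 1*(-180)) = -(-180)*(1 + 180) = -(-180)*181 = -1*(-32580) = 32580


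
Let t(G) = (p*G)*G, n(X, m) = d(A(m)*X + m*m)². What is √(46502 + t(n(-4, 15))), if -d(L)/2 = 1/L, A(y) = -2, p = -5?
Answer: 3*√15228348479718/54289 ≈ 215.64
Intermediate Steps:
d(L) = -2/L
n(X, m) = 4/(m² - 2*X)² (n(X, m) = (-2/(-2*X + m*m))² = (-2/(-2*X + m²))² = (-2/(m² - 2*X))² = 4/(m² - 2*X)²)
t(G) = -5*G² (t(G) = (-5*G)*G = -5*G²)
√(46502 + t(n(-4, 15))) = √(46502 - 5*16/(15² - 2*(-4))⁴) = √(46502 - 5*16/(225 + 8)⁴) = √(46502 - 5*(4/233²)²) = √(46502 - 5*(4*(1/54289))²) = √(46502 - 5*(4/54289)²) = √(46502 - 5*16/2947295521) = √(46502 - 80/2947295521) = √(137055136317462/2947295521) = 3*√15228348479718/54289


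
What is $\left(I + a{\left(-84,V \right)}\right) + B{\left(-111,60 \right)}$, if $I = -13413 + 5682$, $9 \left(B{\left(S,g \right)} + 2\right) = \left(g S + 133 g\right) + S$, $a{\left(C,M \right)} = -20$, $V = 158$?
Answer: $- \frac{22856}{3} \approx -7618.7$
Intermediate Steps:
$B{\left(S,g \right)} = -2 + \frac{S}{9} + \frac{133 g}{9} + \frac{S g}{9}$ ($B{\left(S,g \right)} = -2 + \frac{\left(g S + 133 g\right) + S}{9} = -2 + \frac{\left(S g + 133 g\right) + S}{9} = -2 + \frac{\left(133 g + S g\right) + S}{9} = -2 + \frac{S + 133 g + S g}{9} = -2 + \left(\frac{S}{9} + \frac{133 g}{9} + \frac{S g}{9}\right) = -2 + \frac{S}{9} + \frac{133 g}{9} + \frac{S g}{9}$)
$I = -7731$
$\left(I + a{\left(-84,V \right)}\right) + B{\left(-111,60 \right)} = \left(-7731 - 20\right) + \left(-2 + \frac{1}{9} \left(-111\right) + \frac{133}{9} \cdot 60 + \frac{1}{9} \left(-111\right) 60\right) = -7751 - - \frac{397}{3} = -7751 + \frac{397}{3} = - \frac{22856}{3}$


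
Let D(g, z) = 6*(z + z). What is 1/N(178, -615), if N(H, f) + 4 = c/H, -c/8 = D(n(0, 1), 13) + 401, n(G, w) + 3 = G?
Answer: -89/2584 ≈ -0.034443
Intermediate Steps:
n(G, w) = -3 + G
D(g, z) = 12*z (D(g, z) = 6*(2*z) = 12*z)
c = -4456 (c = -8*(12*13 + 401) = -8*(156 + 401) = -8*557 = -4456)
N(H, f) = -4 - 4456/H
1/N(178, -615) = 1/(-4 - 4456/178) = 1/(-4 - 4456*1/178) = 1/(-4 - 2228/89) = 1/(-2584/89) = -89/2584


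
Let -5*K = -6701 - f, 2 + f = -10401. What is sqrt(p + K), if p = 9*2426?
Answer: 2*sqrt(131835)/5 ≈ 145.24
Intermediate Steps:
f = -10403 (f = -2 - 10401 = -10403)
K = -3702/5 (K = -(-6701 - 1*(-10403))/5 = -(-6701 + 10403)/5 = -1/5*3702 = -3702/5 ≈ -740.40)
p = 21834
sqrt(p + K) = sqrt(21834 - 3702/5) = sqrt(105468/5) = 2*sqrt(131835)/5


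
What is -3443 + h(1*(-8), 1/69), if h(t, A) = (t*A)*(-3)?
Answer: -79181/23 ≈ -3442.7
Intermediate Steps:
h(t, A) = -3*A*t (h(t, A) = (A*t)*(-3) = -3*A*t)
-3443 + h(1*(-8), 1/69) = -3443 - 3*1*(-8)/69 = -3443 - 3*1/69*(-8) = -3443 + 8/23 = -79181/23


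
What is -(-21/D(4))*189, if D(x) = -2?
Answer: -3969/2 ≈ -1984.5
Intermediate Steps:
-(-21/D(4))*189 = -(-21/(-2))*189 = -(-21*(-½))*189 = -21*189/2 = -1*3969/2 = -3969/2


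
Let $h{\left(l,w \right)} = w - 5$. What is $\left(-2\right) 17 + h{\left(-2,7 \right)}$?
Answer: $-32$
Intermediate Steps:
$h{\left(l,w \right)} = -5 + w$ ($h{\left(l,w \right)} = w - 5 = -5 + w$)
$\left(-2\right) 17 + h{\left(-2,7 \right)} = \left(-2\right) 17 + \left(-5 + 7\right) = -34 + 2 = -32$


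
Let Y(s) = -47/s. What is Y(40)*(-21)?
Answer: 987/40 ≈ 24.675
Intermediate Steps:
Y(40)*(-21) = -47/40*(-21) = 987/40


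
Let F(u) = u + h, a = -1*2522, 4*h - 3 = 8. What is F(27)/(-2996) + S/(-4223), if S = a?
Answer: 4245873/7229776 ≈ 0.58728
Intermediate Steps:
h = 11/4 (h = ¾ + (¼)*8 = ¾ + 2 = 11/4 ≈ 2.7500)
a = -2522
S = -2522
F(u) = 11/4 + u (F(u) = u + 11/4 = 11/4 + u)
F(27)/(-2996) + S/(-4223) = (11/4 + 27)/(-2996) - 2522/(-4223) = (119/4)*(-1/2996) - 2522*(-1/4223) = -17/1712 + 2522/4223 = 4245873/7229776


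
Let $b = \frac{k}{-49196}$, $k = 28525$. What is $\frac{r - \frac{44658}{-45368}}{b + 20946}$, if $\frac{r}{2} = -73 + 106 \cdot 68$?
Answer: $\frac{568781326813}{834796226123} \approx 0.68134$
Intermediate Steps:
$r = 14270$ ($r = 2 \left(-73 + 106 \cdot 68\right) = 2 \left(-73 + 7208\right) = 2 \cdot 7135 = 14270$)
$b = - \frac{4075}{7028}$ ($b = \frac{28525}{-49196} = 28525 \left(- \frac{1}{49196}\right) = - \frac{4075}{7028} \approx -0.57982$)
$\frac{r - \frac{44658}{-45368}}{b + 20946} = \frac{14270 - \frac{44658}{-45368}}{- \frac{4075}{7028} + 20946} = \frac{14270 - - \frac{22329}{22684}}{\frac{147204413}{7028}} = \left(14270 + \frac{22329}{22684}\right) \frac{7028}{147204413} = \frac{323723009}{22684} \cdot \frac{7028}{147204413} = \frac{568781326813}{834796226123}$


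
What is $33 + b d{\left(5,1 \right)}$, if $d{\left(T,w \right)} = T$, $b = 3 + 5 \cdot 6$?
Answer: $198$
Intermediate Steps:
$b = 33$ ($b = 3 + 30 = 33$)
$33 + b d{\left(5,1 \right)} = 33 + 33 \cdot 5 = 33 + 165 = 198$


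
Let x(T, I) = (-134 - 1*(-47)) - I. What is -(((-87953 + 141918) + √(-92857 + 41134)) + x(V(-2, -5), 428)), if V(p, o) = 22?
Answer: -53450 - 3*I*√5747 ≈ -53450.0 - 227.43*I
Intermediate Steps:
x(T, I) = -87 - I (x(T, I) = (-134 + 47) - I = -87 - I)
-(((-87953 + 141918) + √(-92857 + 41134)) + x(V(-2, -5), 428)) = -(((-87953 + 141918) + √(-92857 + 41134)) + (-87 - 1*428)) = -((53965 + √(-51723)) + (-87 - 428)) = -((53965 + 3*I*√5747) - 515) = -(53450 + 3*I*√5747) = -53450 - 3*I*√5747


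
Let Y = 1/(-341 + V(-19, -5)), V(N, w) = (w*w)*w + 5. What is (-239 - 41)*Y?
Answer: 280/461 ≈ 0.60738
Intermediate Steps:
V(N, w) = 5 + w**3 (V(N, w) = w**2*w + 5 = w**3 + 5 = 5 + w**3)
Y = -1/461 (Y = 1/(-341 + (5 + (-5)**3)) = 1/(-341 + (5 - 125)) = 1/(-341 - 120) = 1/(-461) = -1/461 ≈ -0.0021692)
(-239 - 41)*Y = (-239 - 41)*(-1/461) = -280*(-1/461) = 280/461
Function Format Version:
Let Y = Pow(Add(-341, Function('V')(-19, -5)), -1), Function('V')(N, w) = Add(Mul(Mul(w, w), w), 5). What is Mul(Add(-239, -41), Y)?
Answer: Rational(280, 461) ≈ 0.60738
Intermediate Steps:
Function('V')(N, w) = Add(5, Pow(w, 3)) (Function('V')(N, w) = Add(Mul(Pow(w, 2), w), 5) = Add(Pow(w, 3), 5) = Add(5, Pow(w, 3)))
Y = Rational(-1, 461) (Y = Pow(Add(-341, Add(5, Pow(-5, 3))), -1) = Pow(Add(-341, Add(5, -125)), -1) = Pow(Add(-341, -120), -1) = Pow(-461, -1) = Rational(-1, 461) ≈ -0.0021692)
Mul(Add(-239, -41), Y) = Mul(Add(-239, -41), Rational(-1, 461)) = Mul(-280, Rational(-1, 461)) = Rational(280, 461)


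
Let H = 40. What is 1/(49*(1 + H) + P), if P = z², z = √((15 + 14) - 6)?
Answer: 1/2032 ≈ 0.00049213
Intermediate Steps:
z = √23 (z = √(29 - 6) = √23 ≈ 4.7958)
P = 23 (P = (√23)² = 23)
1/(49*(1 + H) + P) = 1/(49*(1 + 40) + 23) = 1/(49*41 + 23) = 1/(2009 + 23) = 1/2032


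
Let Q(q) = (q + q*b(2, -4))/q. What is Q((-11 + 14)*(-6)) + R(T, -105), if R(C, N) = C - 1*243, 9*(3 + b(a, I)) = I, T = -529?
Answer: -6970/9 ≈ -774.44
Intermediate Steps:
b(a, I) = -3 + I/9
R(C, N) = -243 + C (R(C, N) = C - 243 = -243 + C)
Q(q) = -22/9 (Q(q) = (q + q*(-3 + (1/9)*(-4)))/q = (q + q*(-3 - 4/9))/q = (q + q*(-31/9))/q = (q - 31*q/9)/q = (-22*q/9)/q = -22/9)
Q((-11 + 14)*(-6)) + R(T, -105) = -22/9 + (-243 - 529) = -22/9 - 772 = -6970/9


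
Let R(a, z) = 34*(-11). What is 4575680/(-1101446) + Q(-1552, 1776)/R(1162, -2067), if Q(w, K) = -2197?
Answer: 354286271/205970402 ≈ 1.7201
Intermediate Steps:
R(a, z) = -374
4575680/(-1101446) + Q(-1552, 1776)/R(1162, -2067) = 4575680/(-1101446) - 2197/(-374) = 4575680*(-1/1101446) - 2197*(-1/374) = -2287840/550723 + 2197/374 = 354286271/205970402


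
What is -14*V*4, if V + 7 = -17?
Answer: 1344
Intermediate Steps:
V = -24 (V = -7 - 17 = -24)
-14*V*4 = -14*(-24)*4 = 336*4 = 1344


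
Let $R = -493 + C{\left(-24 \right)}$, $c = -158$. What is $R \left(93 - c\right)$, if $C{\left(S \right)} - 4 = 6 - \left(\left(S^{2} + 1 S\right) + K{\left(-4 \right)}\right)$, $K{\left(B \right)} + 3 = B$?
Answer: $-258028$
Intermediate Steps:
$K{\left(B \right)} = -3 + B$
$C{\left(S \right)} = 17 - S - S^{2}$ ($C{\left(S \right)} = 4 - \left(-13 + S + S^{2}\right) = 17 - S - S^{2}$)
$R = -1028$ ($R = -493 - 535 = -1028$)
$R \left(93 - c\right) = - 1028 \left(93 - -158\right) = - 1028 \left(93 + 158\right) = \left(-1028\right) 251 = -258028$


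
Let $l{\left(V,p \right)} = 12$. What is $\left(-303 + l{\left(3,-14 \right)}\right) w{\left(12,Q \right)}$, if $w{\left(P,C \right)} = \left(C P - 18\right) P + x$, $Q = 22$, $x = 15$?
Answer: $-863397$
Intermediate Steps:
$w{\left(P,C \right)} = 15 + P \left(-18 + C P\right)$ ($w{\left(P,C \right)} = \left(C P - 18\right) P + 15 = \left(-18 + C P\right) P + 15 = P \left(-18 + C P\right) + 15 = 15 + P \left(-18 + C P\right)$)
$\left(-303 + l{\left(3,-14 \right)}\right) w{\left(12,Q \right)} = \left(-303 + 12\right) \left(15 - 216 + 22 \cdot 12^{2}\right) = - 291 \left(15 - 216 + 22 \cdot 144\right) = - 291 \left(15 - 216 + 3168\right) = \left(-291\right) 2967 = -863397$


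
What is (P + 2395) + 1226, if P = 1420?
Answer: 5041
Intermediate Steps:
(P + 2395) + 1226 = (1420 + 2395) + 1226 = 3815 + 1226 = 5041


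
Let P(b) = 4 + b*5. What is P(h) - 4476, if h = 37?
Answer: -4287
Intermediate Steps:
P(b) = 4 + 5*b
P(h) - 4476 = (4 + 5*37) - 4476 = (4 + 185) - 4476 = 189 - 4476 = -4287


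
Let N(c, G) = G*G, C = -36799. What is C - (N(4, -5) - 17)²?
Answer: -36863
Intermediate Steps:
N(c, G) = G²
C - (N(4, -5) - 17)² = -36799 - ((-5)² - 17)² = -36799 - (25 - 17)² = -36799 - 1*8² = -36799 - 1*64 = -36799 - 64 = -36863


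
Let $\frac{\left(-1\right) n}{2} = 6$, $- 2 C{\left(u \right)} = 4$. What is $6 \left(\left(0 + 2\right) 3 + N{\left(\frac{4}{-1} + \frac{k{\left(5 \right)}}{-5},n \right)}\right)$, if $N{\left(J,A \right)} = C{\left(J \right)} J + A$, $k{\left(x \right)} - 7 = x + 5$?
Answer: $\frac{264}{5} \approx 52.8$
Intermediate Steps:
$C{\left(u \right)} = -2$ ($C{\left(u \right)} = \left(- \frac{1}{2}\right) 4 = -2$)
$k{\left(x \right)} = 12 + x$ ($k{\left(x \right)} = 7 + \left(x + 5\right) = 7 + \left(5 + x\right) = 12 + x$)
$n = -12$ ($n = \left(-2\right) 6 = -12$)
$N{\left(J,A \right)} = A - 2 J$ ($N{\left(J,A \right)} = - 2 J + A = A - 2 J$)
$6 \left(\left(0 + 2\right) 3 + N{\left(\frac{4}{-1} + \frac{k{\left(5 \right)}}{-5},n \right)}\right) = 6 \left(\left(0 + 2\right) 3 - \left(12 + 2 \left(\frac{4}{-1} + \frac{12 + 5}{-5}\right)\right)\right) = 6 \left(2 \cdot 3 - \left(12 + 2 \left(4 \left(-1\right) + 17 \left(- \frac{1}{5}\right)\right)\right)\right) = 6 \left(6 - \left(12 + 2 \left(-4 - \frac{17}{5}\right)\right)\right) = 6 \left(6 - - \frac{14}{5}\right) = 6 \left(6 + \left(-12 + \frac{74}{5}\right)\right) = 6 \left(6 + \frac{14}{5}\right) = 6 \cdot \frac{44}{5} = \frac{264}{5}$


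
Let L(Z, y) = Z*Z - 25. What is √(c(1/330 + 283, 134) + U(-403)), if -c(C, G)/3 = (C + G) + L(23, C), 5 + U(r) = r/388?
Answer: I*√315253040465/10670 ≈ 52.622*I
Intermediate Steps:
U(r) = -5 + r/388
L(Z, y) = -25 + Z² (L(Z, y) = Z² - 25 = -25 + Z²)
c(C, G) = -1512 - 3*C - 3*G (c(C, G) = -3*((C + G) + (-25 + 23²)) = -3*((C + G) + (-25 + 529)) = -3*((C + G) + 504) = -3*(504 + C + G) = -1512 - 3*C - 3*G)
√(c(1/330 + 283, 134) + U(-403)) = √((-1512 - 3*(1/330 + 283) - 3*134) + (-5 + (1/388)*(-403))) = √((-1512 - 3*(1/330 + 283) - 402) + (-5 - 403/388)) = √((-1512 - 3*93391/330 - 402) - 2343/388) = √((-1512 - 93391/110 - 402) - 2343/388) = √(-303931/110 - 2343/388) = √(-59091479/21340) = I*√315253040465/10670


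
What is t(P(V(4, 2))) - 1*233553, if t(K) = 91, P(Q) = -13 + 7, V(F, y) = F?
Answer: -233462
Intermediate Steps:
P(Q) = -6
t(P(V(4, 2))) - 1*233553 = 91 - 1*233553 = 91 - 233553 = -233462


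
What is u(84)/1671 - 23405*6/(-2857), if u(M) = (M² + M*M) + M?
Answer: 91738834/1591349 ≈ 57.648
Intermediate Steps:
u(M) = M + 2*M² (u(M) = (M² + M²) + M = 2*M² + M = M + 2*M²)
u(84)/1671 - 23405*6/(-2857) = (84*(1 + 2*84))/1671 - 23405*6/(-2857) = (84*(1 + 168))*(1/1671) - 140430*(-1/2857) = (84*169)*(1/1671) + 140430/2857 = 14196*(1/1671) + 140430/2857 = 4732/557 + 140430/2857 = 91738834/1591349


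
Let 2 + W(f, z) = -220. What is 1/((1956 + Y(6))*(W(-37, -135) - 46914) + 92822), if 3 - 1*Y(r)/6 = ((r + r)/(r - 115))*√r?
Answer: -552191110301/51328140229029248450 + 92480832*√6/25664070114514624225 ≈ -1.0749e-8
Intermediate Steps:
Y(r) = 18 - 12*r^(3/2)/(-115 + r) (Y(r) = 18 - 6*(r + r)/(r - 115)*√r = 18 - 6*(2*r)/(-115 + r)*√r = 18 - 6*2*r/(-115 + r)*√r = 18 - 12*r^(3/2)/(-115 + r))
W(f, z) = -222 (W(f, z) = -2 - 220 = -222)
1/((1956 + Y(6))*(W(-37, -135) - 46914) + 92822) = 1/((1956 + 6*(-345 - 12*√6 + 3*6)/(-115 + 6))*(-222 - 46914) + 92822) = 1/((1956 + 6*(-345 - 12*√6 + 18)/(-109))*(-47136) + 92822) = 1/((1956 + 6*(-1/109)*(-345 - 12*√6 + 18))*(-47136) + 92822) = 1/((1956 + 6*(-1/109)*(-327 - 12*√6))*(-47136) + 92822) = 1/((1956 + (18 + 72*√6/109))*(-47136) + 92822) = 1/((1974 + 72*√6/109)*(-47136) + 92822) = 1/((-93046464 - 3393792*√6/109) + 92822) = 1/(-92953642 - 3393792*√6/109)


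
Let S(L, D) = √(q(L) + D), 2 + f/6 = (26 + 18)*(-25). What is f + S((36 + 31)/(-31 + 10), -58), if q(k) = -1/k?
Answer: -6612 + I*√258955/67 ≈ -6612.0 + 7.5952*I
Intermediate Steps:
f = -6612 (f = -12 + 6*((26 + 18)*(-25)) = -12 + 6*(44*(-25)) = -12 + 6*(-1100) = -12 - 6600 = -6612)
S(L, D) = √(D - 1/L) (S(L, D) = √(-1/L + D) = √(D - 1/L))
f + S((36 + 31)/(-31 + 10), -58) = -6612 + √(-58 - 1/((36 + 31)/(-31 + 10))) = -6612 + √(-58 - 1/(67/(-21))) = -6612 + √(-58 - 1/(67*(-1/21))) = -6612 + √(-58 - 1/(-67/21)) = -6612 + √(-58 - 1*(-21/67)) = -6612 + √(-58 + 21/67) = -6612 + √(-3865/67) = -6612 + I*√258955/67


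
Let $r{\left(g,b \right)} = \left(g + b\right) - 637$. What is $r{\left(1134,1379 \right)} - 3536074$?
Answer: $-3534198$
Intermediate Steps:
$r{\left(g,b \right)} = -637 + b + g$ ($r{\left(g,b \right)} = \left(b + g\right) - 637 = -637 + b + g$)
$r{\left(1134,1379 \right)} - 3536074 = \left(-637 + 1379 + 1134\right) - 3536074 = 1876 - 3536074 = -3534198$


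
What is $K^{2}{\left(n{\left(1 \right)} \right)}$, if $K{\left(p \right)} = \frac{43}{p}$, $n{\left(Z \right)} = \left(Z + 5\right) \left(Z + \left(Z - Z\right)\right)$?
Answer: $\frac{1849}{36} \approx 51.361$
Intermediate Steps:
$n{\left(Z \right)} = Z \left(5 + Z\right)$ ($n{\left(Z \right)} = \left(5 + Z\right) \left(Z + 0\right) = \left(5 + Z\right) Z = Z \left(5 + Z\right)$)
$K^{2}{\left(n{\left(1 \right)} \right)} = \left(\frac{43}{1 \left(5 + 1\right)}\right)^{2} = \left(\frac{43}{1 \cdot 6}\right)^{2} = \left(\frac{43}{6}\right)^{2} = \frac{1849}{36}$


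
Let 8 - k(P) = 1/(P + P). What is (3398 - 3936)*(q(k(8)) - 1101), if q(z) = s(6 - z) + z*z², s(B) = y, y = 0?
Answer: 662093197/2048 ≈ 3.2329e+5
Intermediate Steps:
s(B) = 0
k(P) = 8 - 1/(2*P) (k(P) = 8 - 1/(P + P) = 8 - 1/(2*P))
q(z) = z³ (q(z) = 0 + z*z² = 0 + z³ = z³)
(3398 - 3936)*(q(k(8)) - 1101) = (3398 - 3936)*((8 - ½/8)³ - 1101) = -538*((8 - ½*⅛)³ - 1101) = -538*((8 - 1/16)³ - 1101) = -538*((127/16)³ - 1101) = -538*(2048383/4096 - 1101) = -538*(-2461313/4096) = 662093197/2048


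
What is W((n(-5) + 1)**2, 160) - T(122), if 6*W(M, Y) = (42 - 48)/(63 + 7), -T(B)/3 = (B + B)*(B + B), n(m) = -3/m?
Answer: 12502559/70 ≈ 1.7861e+5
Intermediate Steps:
T(B) = -12*B**2 (T(B) = -3*(B + B)*(B + B) = -3*2*B*2*B = -12*B**2)
W(M, Y) = -1/70 (W(M, Y) = ((42 - 48)/(63 + 7))/6 = (-6/70)/6 = (-6*1/70)/6 = (1/6)*(-3/35) = -1/70)
W((n(-5) + 1)**2, 160) - T(122) = -1/70 - (-12)*122**2 = -1/70 - (-12)*14884 = -1/70 - 1*(-178608) = -1/70 + 178608 = 12502559/70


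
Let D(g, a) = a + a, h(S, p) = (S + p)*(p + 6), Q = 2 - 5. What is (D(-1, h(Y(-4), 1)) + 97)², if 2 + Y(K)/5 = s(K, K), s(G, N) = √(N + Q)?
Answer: (-29 + 70*I*√7)² ≈ -33459.0 - 10742.0*I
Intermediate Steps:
Q = -3
s(G, N) = √(-3 + N) (s(G, N) = √(N - 3) = √(-3 + N))
Y(K) = -10 + 5*√(-3 + K)
h(S, p) = (6 + p)*(S + p) (h(S, p) = (S + p)*(6 + p) = (6 + p)*(S + p))
D(g, a) = 2*a
(D(-1, h(Y(-4), 1)) + 97)² = (2*(1² + 6*(-10 + 5*√(-3 - 4)) + 6*1 + (-10 + 5*√(-3 - 4))*1) + 97)² = (2*(1 + 6*(-10 + 5*√(-7)) + 6 + (-10 + 5*√(-7))*1) + 97)² = (2*(1 + 6*(-10 + 5*(I*√7)) + 6 + (-10 + 5*(I*√7))*1) + 97)² = (2*(1 + 6*(-10 + 5*I*√7) + 6 + (-10 + 5*I*√7)*1) + 97)² = (2*(1 + (-60 + 30*I*√7) + 6 + (-10 + 5*I*√7)) + 97)² = (2*(-63 + 35*I*√7) + 97)² = ((-126 + 70*I*√7) + 97)² = (-29 + 70*I*√7)²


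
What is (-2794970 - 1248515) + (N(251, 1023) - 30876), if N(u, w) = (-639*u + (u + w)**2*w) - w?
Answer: 1656170975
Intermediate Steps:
N(u, w) = -w - 639*u + w*(u + w)**2 (N(u, w) = (-639*u + w*(u + w)**2) - w = -w - 639*u + w*(u + w)**2)
(-2794970 - 1248515) + (N(251, 1023) - 30876) = (-2794970 - 1248515) + ((-1*1023 - 639*251 + 1023*(251 + 1023)**2) - 30876) = -4043485 + ((-1023 - 160389 + 1023*1274**2) - 30876) = -4043485 + ((-1023 - 160389 + 1023*1623076) - 30876) = -4043485 + ((-1023 - 160389 + 1660406748) - 30876) = -4043485 + (1660245336 - 30876) = -4043485 + 1660214460 = 1656170975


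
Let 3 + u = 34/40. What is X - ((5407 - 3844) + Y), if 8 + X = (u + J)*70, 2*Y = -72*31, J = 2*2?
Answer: -651/2 ≈ -325.50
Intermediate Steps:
J = 4
u = -43/20 (u = -3 + 34/40 = -3 + 34*(1/40) = -3 + 17/20 = -43/20 ≈ -2.1500)
Y = -1116 (Y = (-72*31)/2 = (½)*(-2232) = -1116)
X = 243/2 (X = -8 + (-43/20 + 4)*70 = -8 + (37/20)*70 = -8 + 259/2 = 243/2 ≈ 121.50)
X - ((5407 - 3844) + Y) = 243/2 - ((5407 - 3844) - 1116) = 243/2 - (1563 - 1116) = 243/2 - 1*447 = 243/2 - 447 = -651/2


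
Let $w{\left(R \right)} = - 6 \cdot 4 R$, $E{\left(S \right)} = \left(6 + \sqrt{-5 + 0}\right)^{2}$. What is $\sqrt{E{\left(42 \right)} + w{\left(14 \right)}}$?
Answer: $\sqrt{-305 + 12 i \sqrt{5}} \approx 0.76748 + 17.481 i$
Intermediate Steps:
$E{\left(S \right)} = \left(6 + i \sqrt{5}\right)^{2}$ ($E{\left(S \right)} = \left(6 + \sqrt{-5}\right)^{2} = \left(6 + i \sqrt{5}\right)^{2}$)
$w{\left(R \right)} = - 24 R$
$\sqrt{E{\left(42 \right)} + w{\left(14 \right)}} = \sqrt{\left(6 + i \sqrt{5}\right)^{2} - 336} = \sqrt{-336 + \left(6 + i \sqrt{5}\right)^{2}}$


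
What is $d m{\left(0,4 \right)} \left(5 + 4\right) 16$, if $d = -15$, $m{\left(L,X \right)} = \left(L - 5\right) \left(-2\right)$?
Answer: $-21600$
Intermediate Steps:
$m{\left(L,X \right)} = 10 - 2 L$ ($m{\left(L,X \right)} = \left(-5 + L\right) \left(-2\right) = 10 - 2 L$)
$d m{\left(0,4 \right)} \left(5 + 4\right) 16 = - 15 \left(10 - 0\right) \left(5 + 4\right) 16 = - 15 \left(10 + 0\right) 9 \cdot 16 = - 15 \cdot 10 \cdot 9 \cdot 16 = \left(-15\right) 90 \cdot 16 = \left(-1350\right) 16 = -21600$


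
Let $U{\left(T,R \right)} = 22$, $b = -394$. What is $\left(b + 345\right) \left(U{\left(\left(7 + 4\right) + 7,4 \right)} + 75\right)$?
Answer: $-4753$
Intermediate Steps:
$\left(b + 345\right) \left(U{\left(\left(7 + 4\right) + 7,4 \right)} + 75\right) = \left(-394 + 345\right) \left(22 + 75\right) = \left(-49\right) 97 = -4753$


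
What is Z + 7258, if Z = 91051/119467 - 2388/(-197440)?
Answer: 42804201348119/5896891120 ≈ 7258.8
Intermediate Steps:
Z = 4565599159/5896891120 (Z = 91051*(1/119467) - 2388*(-1/197440) = 91051/119467 + 597/49360 = 4565599159/5896891120 ≈ 0.77424)
Z + 7258 = 4565599159/5896891120 + 7258 = 42804201348119/5896891120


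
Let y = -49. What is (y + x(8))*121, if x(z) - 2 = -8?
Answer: -6655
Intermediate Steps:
x(z) = -6 (x(z) = 2 - 8 = -6)
(y + x(8))*121 = (-49 - 6)*121 = -55*121 = -6655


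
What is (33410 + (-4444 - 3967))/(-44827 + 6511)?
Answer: -8333/12772 ≈ -0.65244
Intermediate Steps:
(33410 + (-4444 - 3967))/(-44827 + 6511) = (33410 - 8411)/(-38316) = 24999*(-1/38316) = -8333/12772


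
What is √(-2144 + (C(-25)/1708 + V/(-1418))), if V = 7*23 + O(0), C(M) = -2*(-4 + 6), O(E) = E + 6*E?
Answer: I*√786061390969414/605486 ≈ 46.305*I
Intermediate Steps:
O(E) = 7*E
C(M) = -4 (C(M) = -2*2 = -4)
V = 161 (V = 7*23 + 7*0 = 161 + 0 = 161)
√(-2144 + (C(-25)/1708 + V/(-1418))) = √(-2144 + (-4/1708 + 161/(-1418))) = √(-2144 + (-4*1/1708 + 161*(-1/1418))) = √(-2144 + (-1/427 - 161/1418)) = √(-2144 - 70165/605486) = √(-1298232149/605486) = I*√786061390969414/605486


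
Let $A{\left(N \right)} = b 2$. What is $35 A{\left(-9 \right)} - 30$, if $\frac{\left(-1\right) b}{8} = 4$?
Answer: $-2270$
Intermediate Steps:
$b = -32$ ($b = \left(-8\right) 4 = -32$)
$A{\left(N \right)} = -64$ ($A{\left(N \right)} = \left(-32\right) 2 = -64$)
$35 A{\left(-9 \right)} - 30 = 35 \left(-64\right) - 30 = -2240 - 30 = -2270$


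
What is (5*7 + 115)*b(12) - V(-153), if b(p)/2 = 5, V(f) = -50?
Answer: 1550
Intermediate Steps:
b(p) = 10 (b(p) = 2*5 = 10)
(5*7 + 115)*b(12) - V(-153) = (5*7 + 115)*10 - 1*(-50) = (35 + 115)*10 + 50 = 150*10 + 50 = 1500 + 50 = 1550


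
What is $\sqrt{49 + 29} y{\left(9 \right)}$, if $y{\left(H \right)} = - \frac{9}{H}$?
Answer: $- \sqrt{78} \approx -8.8318$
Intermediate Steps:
$\sqrt{49 + 29} y{\left(9 \right)} = \sqrt{49 + 29} \left(- \frac{9}{9}\right) = \sqrt{78} \left(\left(-9\right) \frac{1}{9}\right) = \sqrt{78} \left(-1\right) = - \sqrt{78}$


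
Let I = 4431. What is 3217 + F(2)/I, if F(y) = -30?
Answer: 4751499/1477 ≈ 3217.0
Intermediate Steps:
3217 + F(2)/I = 3217 - 30/4431 = 3217 - 30*1/4431 = 3217 - 10/1477 = 4751499/1477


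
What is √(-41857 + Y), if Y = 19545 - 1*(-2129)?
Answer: I*√20183 ≈ 142.07*I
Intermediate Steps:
Y = 21674 (Y = 19545 + 2129 = 21674)
√(-41857 + Y) = √(-41857 + 21674) = √(-20183) = I*√20183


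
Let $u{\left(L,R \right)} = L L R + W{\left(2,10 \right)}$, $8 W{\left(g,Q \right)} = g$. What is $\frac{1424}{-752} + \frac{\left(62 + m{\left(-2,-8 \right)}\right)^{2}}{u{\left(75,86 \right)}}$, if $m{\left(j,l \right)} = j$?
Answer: $- \frac{171538289}{90945047} \approx -1.8862$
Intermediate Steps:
$W{\left(g,Q \right)} = \frac{g}{8}$
$u{\left(L,R \right)} = \frac{1}{4} + R L^{2}$ ($u{\left(L,R \right)} = L L R + \frac{1}{8} \cdot 2 = L^{2} R + \frac{1}{4} = R L^{2} + \frac{1}{4} = \frac{1}{4} + R L^{2}$)
$\frac{1424}{-752} + \frac{\left(62 + m{\left(-2,-8 \right)}\right)^{2}}{u{\left(75,86 \right)}} = \frac{1424}{-752} + \frac{\left(62 - 2\right)^{2}}{\frac{1}{4} + 86 \cdot 75^{2}} = 1424 \left(- \frac{1}{752}\right) + \frac{60^{2}}{\frac{1}{4} + 86 \cdot 5625} = - \frac{89}{47} + \frac{3600}{\frac{1}{4} + 483750} = - \frac{89}{47} + \frac{3600}{\frac{1935001}{4}} = - \frac{89}{47} + 3600 \cdot \frac{4}{1935001} = - \frac{89}{47} + \frac{14400}{1935001} = - \frac{171538289}{90945047}$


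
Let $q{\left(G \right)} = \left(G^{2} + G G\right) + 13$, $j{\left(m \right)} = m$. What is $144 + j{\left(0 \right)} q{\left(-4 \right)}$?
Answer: $144$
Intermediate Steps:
$q{\left(G \right)} = 13 + 2 G^{2}$ ($q{\left(G \right)} = \left(G^{2} + G^{2}\right) + 13 = 2 G^{2} + 13 = 13 + 2 G^{2}$)
$144 + j{\left(0 \right)} q{\left(-4 \right)} = 144 + 0 \left(13 + 2 \left(-4\right)^{2}\right) = 144 + 0 \left(13 + 2 \cdot 16\right) = 144 + 0 \left(13 + 32\right) = 144 + 0 \cdot 45 = 144 + 0 = 144$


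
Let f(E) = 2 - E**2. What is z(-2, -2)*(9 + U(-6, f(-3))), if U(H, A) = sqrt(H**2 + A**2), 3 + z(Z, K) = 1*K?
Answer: -45 - 5*sqrt(85) ≈ -91.098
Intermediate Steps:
z(Z, K) = -3 + K (z(Z, K) = -3 + 1*K = -3 + K)
U(H, A) = sqrt(A**2 + H**2)
z(-2, -2)*(9 + U(-6, f(-3))) = (-3 - 2)*(9 + sqrt((2 - 1*(-3)**2)**2 + (-6)**2)) = -5*(9 + sqrt((2 - 1*9)**2 + 36)) = -5*(9 + sqrt((2 - 9)**2 + 36)) = -5*(9 + sqrt((-7)**2 + 36)) = -5*(9 + sqrt(49 + 36)) = -5*(9 + sqrt(85)) = -45 - 5*sqrt(85)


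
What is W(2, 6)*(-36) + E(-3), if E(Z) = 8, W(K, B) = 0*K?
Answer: 8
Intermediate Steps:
W(K, B) = 0
W(2, 6)*(-36) + E(-3) = 0*(-36) + 8 = 0 + 8 = 8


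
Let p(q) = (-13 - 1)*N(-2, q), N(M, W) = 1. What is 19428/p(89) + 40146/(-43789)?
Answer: -425647368/306523 ≈ -1388.6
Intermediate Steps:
p(q) = -14 (p(q) = (-13 - 1)*1 = -14*1 = -14)
19428/p(89) + 40146/(-43789) = 19428/(-14) + 40146/(-43789) = 19428*(-1/14) + 40146*(-1/43789) = -9714/7 - 40146/43789 = -425647368/306523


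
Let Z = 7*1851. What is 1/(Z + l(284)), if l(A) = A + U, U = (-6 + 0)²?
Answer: 1/13277 ≈ 7.5318e-5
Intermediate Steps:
U = 36 (U = (-6)² = 36)
l(A) = 36 + A (l(A) = A + 36 = 36 + A)
Z = 12957
1/(Z + l(284)) = 1/(12957 + (36 + 284)) = 1/(12957 + 320) = 1/13277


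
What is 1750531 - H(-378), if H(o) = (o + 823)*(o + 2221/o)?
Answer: 726272443/378 ≈ 1.9214e+6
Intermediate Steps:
H(o) = (823 + o)*(o + 2221/o)
1750531 - H(-378) = 1750531 - (2221 + (-378)² + 823*(-378) + 1827883/(-378)) = 1750531 - (2221 + 142884 - 311094 + 1827883*(-1/378)) = 1750531 - (2221 + 142884 - 311094 - 1827883/378) = 1750531 - 1*(-64571725/378) = 1750531 + 64571725/378 = 726272443/378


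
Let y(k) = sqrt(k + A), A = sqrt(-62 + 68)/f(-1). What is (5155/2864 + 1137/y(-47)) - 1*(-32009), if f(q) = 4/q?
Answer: 91678931/2864 - 2274*I/sqrt(188 + sqrt(6)) ≈ 32011.0 - 164.78*I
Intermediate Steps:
A = -sqrt(6)/4 (A = sqrt(-62 + 68)/((4/(-1))) = sqrt(6)/((4*(-1))) = sqrt(6)/(-4) = sqrt(6)*(-1/4) = -sqrt(6)/4 ≈ -0.61237)
y(k) = sqrt(k - sqrt(6)/4)
(5155/2864 + 1137/y(-47)) - 1*(-32009) = (5155/2864 + 1137/((sqrt(-sqrt(6) + 4*(-47))/2))) - 1*(-32009) = (5155*(1/2864) + 1137/((sqrt(-sqrt(6) - 188)/2))) + 32009 = (5155/2864 + 1137/((sqrt(-188 - sqrt(6))/2))) + 32009 = (5155/2864 + 1137*(2/sqrt(-188 - sqrt(6)))) + 32009 = (5155/2864 + 2274/sqrt(-188 - sqrt(6))) + 32009 = 91678931/2864 + 2274/sqrt(-188 - sqrt(6))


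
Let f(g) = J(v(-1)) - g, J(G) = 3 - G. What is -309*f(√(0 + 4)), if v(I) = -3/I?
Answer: 618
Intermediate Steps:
f(g) = -g (f(g) = (3 - (-3)/(-1)) - g = (3 - (-3)*(-1)) - g = (3 - 1*3) - g = (3 - 3) - g = 0 - g = -g)
-309*f(√(0 + 4)) = -(-309)*√(0 + 4) = -(-309)*√4 = -(-309)*2 = -309*(-2) = 618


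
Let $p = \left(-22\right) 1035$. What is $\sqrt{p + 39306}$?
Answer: $2 \sqrt{4134} \approx 128.59$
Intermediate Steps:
$p = -22770$
$\sqrt{p + 39306} = \sqrt{-22770 + 39306} = \sqrt{16536} = 2 \sqrt{4134}$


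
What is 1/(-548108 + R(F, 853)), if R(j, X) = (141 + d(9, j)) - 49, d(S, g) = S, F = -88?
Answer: -1/548007 ≈ -1.8248e-6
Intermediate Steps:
R(j, X) = 101 (R(j, X) = (141 + 9) - 49 = 150 - 49 = 101)
1/(-548108 + R(F, 853)) = 1/(-548108 + 101) = 1/(-548007) = -1/548007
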